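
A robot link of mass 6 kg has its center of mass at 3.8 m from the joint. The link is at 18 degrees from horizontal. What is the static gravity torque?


tau = m*g*L*cos(angle)
= 6 * 9.81 * 3.8 * cos(18 deg)
= 6 * 9.81 * 3.8 * 0.9511
= 212.7209 Nm


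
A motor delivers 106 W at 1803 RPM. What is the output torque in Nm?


omega = 1803 * 2*pi/60 = 188.8097 rad/s
tau = P / omega = 106 / 188.8097
= 0.5614 Nm


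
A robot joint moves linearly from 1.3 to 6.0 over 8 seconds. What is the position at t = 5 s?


s = t/T = 5/8 = 0.625
p(t) = p0 + (pf-p0)*s
= 1.3 + (6.0 - 1.3) * 0.625
= 4.2375


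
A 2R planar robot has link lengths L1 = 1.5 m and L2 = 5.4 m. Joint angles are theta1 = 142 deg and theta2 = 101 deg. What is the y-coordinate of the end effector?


Convert angles to radians: theta1 = 2.4784, theta2 = 1.7628
y = L1*sin(theta1) + L2*sin(theta1+theta2)
y = 0.9235 + -4.8114
y = -3.8879


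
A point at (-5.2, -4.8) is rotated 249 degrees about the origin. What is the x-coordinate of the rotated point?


x' = x*cos(theta) - y*sin(theta)
cos(249 deg) = -0.3584, sin(249 deg) = -0.9336
x' = -5.2 * -0.3584 - -4.8 * -0.9336
= 1.8635 - 4.4812
= -2.6177


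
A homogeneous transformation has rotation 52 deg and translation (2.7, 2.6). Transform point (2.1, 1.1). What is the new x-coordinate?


x' = cos(theta)*px - sin(theta)*py + tx
= 0.6157*2.1 - 0.788*1.1 + 2.7
= 3.1261


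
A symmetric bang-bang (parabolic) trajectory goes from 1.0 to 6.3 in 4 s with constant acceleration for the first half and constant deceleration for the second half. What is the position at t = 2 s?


Symmetric rest-to-rest: each phase covers (pf-p0)/2 in time T/2. 0.5*a*(T/2)^2 = (pf-p0)/2 => a = 4*(pf-p0)/T^2
a = 4*(6.3-1.0)/4^2 = 1.325
t = 2 is in the acceleration phase (t <= T/2).
p = p0 + 0.5*a*t^2 = 1.0 + 0.5*1.325*2^2
= 3.65


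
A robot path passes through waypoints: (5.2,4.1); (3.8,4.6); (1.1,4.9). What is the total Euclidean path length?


Segment lengths:
  seg1 = sqrt((-1.4)^2 + (0.5)^2) = 1.4866
  seg2 = sqrt((-2.7)^2 + (0.3)^2) = 2.7166
Total = 4.2032


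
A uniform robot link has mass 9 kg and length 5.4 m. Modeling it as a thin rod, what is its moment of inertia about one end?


I = (1/3) * m * L^2
= (1/3) * 9 * 5.4^2
= 0.333333 * 9 * 29.16
= 87.48 kg*m^2


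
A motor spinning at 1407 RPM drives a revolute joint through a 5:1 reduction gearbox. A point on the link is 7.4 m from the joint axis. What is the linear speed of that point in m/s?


omega_motor = 1407 * 2*pi/60 = 147.3407 rad/s
omega_joint = omega_motor / 5 = 29.4681 rad/s
v = omega_joint * r = 29.4681 * 7.4
= 218.0642 m/s


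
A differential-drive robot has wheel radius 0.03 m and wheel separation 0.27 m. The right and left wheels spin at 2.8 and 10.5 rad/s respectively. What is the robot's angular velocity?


vR = r*wR = 0.03*2.8 = 0.084 m/s
vL = r*wL = 0.03*10.5 = 0.315 m/s
v = (vR+vL)/2 = 0.1995 m/s
omega = (vR-vL)/L = -0.8556 rad/s
angular velocity = -0.8556 rad/s


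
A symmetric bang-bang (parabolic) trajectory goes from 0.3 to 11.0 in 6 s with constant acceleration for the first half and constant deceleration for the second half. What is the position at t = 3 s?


Symmetric rest-to-rest: each phase covers (pf-p0)/2 in time T/2. 0.5*a*(T/2)^2 = (pf-p0)/2 => a = 4*(pf-p0)/T^2
a = 4*(11.0-0.3)/6^2 = 1.1889
t = 3 is in the acceleration phase (t <= T/2).
p = p0 + 0.5*a*t^2 = 0.3 + 0.5*1.1889*3^2
= 5.65


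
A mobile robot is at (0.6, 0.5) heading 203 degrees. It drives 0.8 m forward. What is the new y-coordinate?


y_new = y0 + d*sin(theta)
= 0.5 + 0.8*sin(203)
= 0.5 + -0.3126
= 0.1874


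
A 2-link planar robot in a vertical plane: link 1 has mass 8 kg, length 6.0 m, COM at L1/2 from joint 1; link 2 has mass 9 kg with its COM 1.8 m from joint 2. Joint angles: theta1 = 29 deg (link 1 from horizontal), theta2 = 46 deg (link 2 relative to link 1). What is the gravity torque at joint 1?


Horizontal distance from joint 1 to link-1 COM:
  x_c1 = (L1/2)*cos(t1) = 3.0 * 0.8746 = 2.6239 m
Horizontal distance from joint 1 to link-2 COM:
  x_c2 = L1*cos(t1) + Lc2*cos(t1+t2)
       = 6.0*0.8746 + 1.8*0.2588 = 5.7136 m
tau1 = m1*g*x_c1 + m2*g*x_c2
     = 8*9.81*2.6239 + 9*9.81*5.7136
     = 205.9205 + 504.4531
     = 710.3735 Nm


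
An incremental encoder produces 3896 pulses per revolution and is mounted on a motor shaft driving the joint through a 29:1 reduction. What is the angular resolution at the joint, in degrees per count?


counts per rev = 3896
effective counts at joint = 3896 * 29 = 112984
resolution = 360 / 112984
= 0.0032 deg/count


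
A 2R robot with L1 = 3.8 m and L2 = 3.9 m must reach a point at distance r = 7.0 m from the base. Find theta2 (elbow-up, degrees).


cos(theta2) = (r^2 - L1^2 - L2^2) / (2*L1*L2)
cos(theta2) = (49.0 - 14.44 - 15.21) / 29.64
cos(theta2) = 0.652834
theta2 = 49.2444 degrees


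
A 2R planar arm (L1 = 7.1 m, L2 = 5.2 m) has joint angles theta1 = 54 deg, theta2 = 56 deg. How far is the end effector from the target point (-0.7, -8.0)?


End effector via forward kinematics:
x = L1*cos(t1) + L2*cos(t1+t2) = 2.3948
y = L1*sin(t1) + L2*sin(t1+t2) = 10.6304
Distance to target:
d = sqrt((-0.7 - 2.3948)^2 + (-8.0 - 10.6304)^2)
= sqrt(9.5776 + 347.0926)
= 18.8857 m


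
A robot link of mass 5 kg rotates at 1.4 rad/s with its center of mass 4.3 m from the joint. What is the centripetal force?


F = m * omega^2 * r
= 5 * 1.4^2 * 4.3
= 5 * 1.96 * 4.3
= 42.14 N


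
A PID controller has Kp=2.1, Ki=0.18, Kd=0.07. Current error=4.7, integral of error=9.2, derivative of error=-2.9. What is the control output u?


u = Kp*e + Ki*int(e) + Kd*de/dt
= 2.1*4.7 + 0.18*9.2 + 0.07*(-2.9)
= 9.87 + 1.656 + -0.203
= 11.323


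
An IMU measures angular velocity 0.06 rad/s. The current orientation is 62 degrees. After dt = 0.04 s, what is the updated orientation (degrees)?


delta_theta = w * dt = 0.06 * 0.04 = 0.0024 rad
= 0.1375 deg
theta_new = 62 + 0.1375 = 62.1375 deg


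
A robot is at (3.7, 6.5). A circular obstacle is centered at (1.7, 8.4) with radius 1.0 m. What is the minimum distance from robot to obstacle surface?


center_dist = sqrt((3.7-1.7)^2 + (6.5-8.4)^2)
= sqrt(4.0 + 3.61)
= 2.7586
min_dist = center_dist - radius = 2.7586 - 1.0 = 1.7586 m


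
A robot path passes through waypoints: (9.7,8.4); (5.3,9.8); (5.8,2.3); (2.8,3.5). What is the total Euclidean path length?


Segment lengths:
  seg1 = sqrt((-4.4)^2 + (1.4)^2) = 4.6174
  seg2 = sqrt((0.5)^2 + (-7.5)^2) = 7.5166
  seg3 = sqrt((-3.0)^2 + (1.2)^2) = 3.2311
Total = 15.3651


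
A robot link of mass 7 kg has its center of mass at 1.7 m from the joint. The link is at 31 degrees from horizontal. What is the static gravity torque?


tau = m*g*L*cos(angle)
= 7 * 9.81 * 1.7 * cos(31 deg)
= 7 * 9.81 * 1.7 * 0.8572
= 100.0649 Nm


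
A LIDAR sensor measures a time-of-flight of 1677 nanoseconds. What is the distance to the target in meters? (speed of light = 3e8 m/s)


tof = 1677 ns = 1.677e-06 s
dist = c * tof / 2
= 3e8 * 1.677e-06 / 2
= 251.55 m


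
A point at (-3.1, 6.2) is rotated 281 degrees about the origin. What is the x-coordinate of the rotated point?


x' = x*cos(theta) - y*sin(theta)
cos(281 deg) = 0.1908, sin(281 deg) = -0.9816
x' = -3.1 * 0.1908 - 6.2 * -0.9816
= -0.5915 - -6.0861
= 5.4946


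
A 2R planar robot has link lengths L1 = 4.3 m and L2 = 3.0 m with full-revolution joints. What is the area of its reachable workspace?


r_max = L1 + L2 = 7.3 m
r_min = |L1 - L2| = 1.3 m
Area = pi*(r_max^2 - r_min^2)
= pi*(53.29 - 1.69)
= pi * 51.6
= 162.1062 m^2


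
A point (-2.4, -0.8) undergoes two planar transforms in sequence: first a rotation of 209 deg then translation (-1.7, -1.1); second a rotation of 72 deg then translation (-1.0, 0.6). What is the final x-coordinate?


After transform 1:
x1 = cos(209)*-2.4 - sin(209)*-0.8 + -1.7 = 0.0112
y1 = sin(209)*-2.4 + cos(209)*-0.8 + -1.1 = 0.7632
After transform 2:
x2 = cos(72)*0.0112 - sin(72)*0.7632 + -1.0
= -1.7224


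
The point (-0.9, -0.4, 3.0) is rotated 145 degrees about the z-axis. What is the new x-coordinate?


Rotation about z-axis: x' = x*cos(theta) - y*sin(theta)
= -0.9 * -0.8192 - -0.4 * 0.5736
= 0.9667


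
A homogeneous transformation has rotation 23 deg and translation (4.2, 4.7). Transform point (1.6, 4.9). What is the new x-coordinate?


x' = cos(theta)*px - sin(theta)*py + tx
= 0.9205*1.6 - 0.3907*4.9 + 4.2
= 3.7582


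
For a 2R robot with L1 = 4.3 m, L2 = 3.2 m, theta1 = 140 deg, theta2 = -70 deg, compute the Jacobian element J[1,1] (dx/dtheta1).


J[1,1] = -L1*sin(t1) - L2*sin(t1+t2)
= -4.3*sin(140) - 3.2*sin(70)
= -5.771


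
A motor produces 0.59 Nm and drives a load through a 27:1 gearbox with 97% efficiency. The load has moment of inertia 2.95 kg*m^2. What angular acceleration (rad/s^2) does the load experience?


tau_out = tau_motor * N * eta
= 0.59 * 27 * 0.97 = 15.4521 Nm
alpha = tau_out / I = 15.4521 / 2.95
= 5.238 rad/s^2


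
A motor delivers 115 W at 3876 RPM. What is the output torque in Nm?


omega = 3876 * 2*pi/60 = 405.8938 rad/s
tau = P / omega = 115 / 405.8938
= 0.2833 Nm


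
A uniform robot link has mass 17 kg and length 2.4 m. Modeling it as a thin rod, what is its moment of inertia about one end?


I = (1/3) * m * L^2
= (1/3) * 17 * 2.4^2
= 0.333333 * 17 * 5.76
= 32.64 kg*m^2


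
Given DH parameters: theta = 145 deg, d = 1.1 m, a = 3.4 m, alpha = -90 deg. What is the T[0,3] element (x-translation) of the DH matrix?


T[0,3] = a * cos(theta)
= 3.4 * cos(145 deg)
= 3.4 * -0.8192
= -2.7851


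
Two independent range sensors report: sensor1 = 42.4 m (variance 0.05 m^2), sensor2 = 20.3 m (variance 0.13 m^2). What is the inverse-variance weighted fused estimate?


w1 = (1/var1) / (1/var1 + 1/var2)
   = 20.0 / (20.0 + 7.6923) = 0.7222
w2 = 1 - w1 = 0.2778
fused = w1*s1 + w2*s2 = 30.6222 + 5.6389
= 36.2611 m


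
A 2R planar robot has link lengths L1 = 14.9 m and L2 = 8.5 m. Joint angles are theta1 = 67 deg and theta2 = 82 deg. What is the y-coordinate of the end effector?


Convert angles to radians: theta1 = 1.1694, theta2 = 1.4312
y = L1*sin(theta1) + L2*sin(theta1+theta2)
y = 13.7155 + 4.3778
y = 18.0933


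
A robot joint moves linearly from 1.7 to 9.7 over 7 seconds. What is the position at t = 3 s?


s = t/T = 3/7 = 0.4286
p(t) = p0 + (pf-p0)*s
= 1.7 + (9.7 - 1.7) * 0.4286
= 5.1286


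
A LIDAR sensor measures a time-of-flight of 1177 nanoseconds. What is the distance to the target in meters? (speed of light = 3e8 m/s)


tof = 1177 ns = 1.177e-06 s
dist = c * tof / 2
= 3e8 * 1.177e-06 / 2
= 176.55 m


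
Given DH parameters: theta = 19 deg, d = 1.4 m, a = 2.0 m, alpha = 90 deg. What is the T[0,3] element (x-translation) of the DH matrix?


T[0,3] = a * cos(theta)
= 2.0 * cos(19 deg)
= 2.0 * 0.9455
= 1.891


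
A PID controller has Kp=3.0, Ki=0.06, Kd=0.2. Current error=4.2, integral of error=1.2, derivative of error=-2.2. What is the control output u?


u = Kp*e + Ki*int(e) + Kd*de/dt
= 3.0*4.2 + 0.06*1.2 + 0.2*(-2.2)
= 12.6 + 0.072 + -0.44
= 12.232


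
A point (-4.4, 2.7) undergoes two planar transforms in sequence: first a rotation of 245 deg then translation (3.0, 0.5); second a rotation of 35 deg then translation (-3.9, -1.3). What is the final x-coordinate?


After transform 1:
x1 = cos(245)*-4.4 - sin(245)*2.7 + 3.0 = 7.3066
y1 = sin(245)*-4.4 + cos(245)*2.7 + 0.5 = 3.3467
After transform 2:
x2 = cos(35)*7.3066 - sin(35)*3.3467 + -3.9
= 0.1656


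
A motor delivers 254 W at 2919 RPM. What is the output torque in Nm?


omega = 2919 * 2*pi/60 = 305.677 rad/s
tau = P / omega = 254 / 305.677
= 0.8309 Nm


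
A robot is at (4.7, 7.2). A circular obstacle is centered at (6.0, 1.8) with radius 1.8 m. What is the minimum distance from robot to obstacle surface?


center_dist = sqrt((4.7-6.0)^2 + (7.2-1.8)^2)
= sqrt(1.69 + 29.16)
= 5.5543
min_dist = center_dist - radius = 5.5543 - 1.8 = 3.7543 m


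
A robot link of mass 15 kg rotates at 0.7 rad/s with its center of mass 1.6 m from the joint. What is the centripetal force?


F = m * omega^2 * r
= 15 * 0.7^2 * 1.6
= 15 * 0.49 * 1.6
= 11.76 N


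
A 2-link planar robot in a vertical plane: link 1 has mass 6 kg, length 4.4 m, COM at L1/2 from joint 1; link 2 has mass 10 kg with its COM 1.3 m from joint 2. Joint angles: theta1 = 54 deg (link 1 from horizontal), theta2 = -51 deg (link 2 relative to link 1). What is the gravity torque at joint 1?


Horizontal distance from joint 1 to link-1 COM:
  x_c1 = (L1/2)*cos(t1) = 2.2 * 0.5878 = 1.2931 m
Horizontal distance from joint 1 to link-2 COM:
  x_c2 = L1*cos(t1) + Lc2*cos(t1+t2)
       = 4.4*0.5878 + 1.3*0.9986 = 3.8845 m
tau1 = m1*g*x_c1 + m2*g*x_c2
     = 6*9.81*1.2931 + 10*9.81*3.8845
     = 76.1135 + 381.0669
     = 457.1803 Nm


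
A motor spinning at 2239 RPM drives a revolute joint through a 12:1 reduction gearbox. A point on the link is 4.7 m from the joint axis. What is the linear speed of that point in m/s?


omega_motor = 2239 * 2*pi/60 = 234.4675 rad/s
omega_joint = omega_motor / 12 = 19.539 rad/s
v = omega_joint * r = 19.539 * 4.7
= 91.8331 m/s


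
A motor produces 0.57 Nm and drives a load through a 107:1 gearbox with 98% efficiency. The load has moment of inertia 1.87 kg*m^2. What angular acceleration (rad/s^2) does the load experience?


tau_out = tau_motor * N * eta
= 0.57 * 107 * 0.98 = 59.7702 Nm
alpha = tau_out / I = 59.7702 / 1.87
= 31.9627 rad/s^2


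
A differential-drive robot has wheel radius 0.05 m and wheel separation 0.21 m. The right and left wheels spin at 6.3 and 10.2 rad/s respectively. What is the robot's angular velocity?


vR = r*wR = 0.05*6.3 = 0.315 m/s
vL = r*wL = 0.05*10.2 = 0.51 m/s
v = (vR+vL)/2 = 0.4125 m/s
omega = (vR-vL)/L = -0.9286 rad/s
angular velocity = -0.9286 rad/s


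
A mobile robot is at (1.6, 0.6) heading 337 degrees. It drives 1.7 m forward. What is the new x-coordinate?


x_new = x0 + d*cos(theta)
= 1.6 + 1.7*cos(337)
= 1.6 + 1.5649
= 3.1649


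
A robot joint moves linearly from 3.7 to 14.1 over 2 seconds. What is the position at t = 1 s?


s = t/T = 1/2 = 0.5
p(t) = p0 + (pf-p0)*s
= 3.7 + (14.1 - 3.7) * 0.5
= 8.9


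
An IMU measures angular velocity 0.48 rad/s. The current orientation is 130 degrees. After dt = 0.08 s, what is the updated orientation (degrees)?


delta_theta = w * dt = 0.48 * 0.08 = 0.0384 rad
= 2.2002 deg
theta_new = 130 + 2.2002 = 132.2002 deg


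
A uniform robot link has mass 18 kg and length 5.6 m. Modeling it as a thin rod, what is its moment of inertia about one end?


I = (1/3) * m * L^2
= (1/3) * 18 * 5.6^2
= 0.333333 * 18 * 31.36
= 188.16 kg*m^2


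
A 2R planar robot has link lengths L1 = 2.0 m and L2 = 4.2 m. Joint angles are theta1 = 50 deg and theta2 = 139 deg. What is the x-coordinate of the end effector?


Convert angles to radians: theta1 = 0.8727, theta2 = 2.426
x = L1*cos(theta1) + L2*cos(theta1+theta2)
x = 1.2856 + -4.1483
x = -2.8627


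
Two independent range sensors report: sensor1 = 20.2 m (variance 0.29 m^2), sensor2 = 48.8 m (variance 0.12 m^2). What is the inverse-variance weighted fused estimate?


w1 = (1/var1) / (1/var1 + 1/var2)
   = 3.4483 / (3.4483 + 8.3333) = 0.2927
w2 = 1 - w1 = 0.7073
fused = w1*s1 + w2*s2 = 5.9122 + 34.5171
= 40.4293 m


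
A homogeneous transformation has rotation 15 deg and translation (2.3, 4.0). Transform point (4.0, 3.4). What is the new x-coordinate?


x' = cos(theta)*px - sin(theta)*py + tx
= 0.9659*4.0 - 0.2588*3.4 + 2.3
= 5.2837


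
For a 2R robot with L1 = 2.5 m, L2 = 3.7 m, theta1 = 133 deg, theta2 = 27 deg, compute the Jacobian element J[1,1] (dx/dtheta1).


J[1,1] = -L1*sin(t1) - L2*sin(t1+t2)
= -2.5*sin(133) - 3.7*sin(160)
= -3.0939


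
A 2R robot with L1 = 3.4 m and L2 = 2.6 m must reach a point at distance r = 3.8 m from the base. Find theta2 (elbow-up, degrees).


cos(theta2) = (r^2 - L1^2 - L2^2) / (2*L1*L2)
cos(theta2) = (14.44 - 11.56 - 6.76) / 17.68
cos(theta2) = -0.219457
theta2 = 102.6771 degrees


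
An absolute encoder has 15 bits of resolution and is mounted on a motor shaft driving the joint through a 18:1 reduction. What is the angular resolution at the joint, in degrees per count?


counts = 2^15 = 32768
effective counts at joint = 32768 * 18 = 589824
resolution = 360 / 589824
= 6.1035e-04 deg/count


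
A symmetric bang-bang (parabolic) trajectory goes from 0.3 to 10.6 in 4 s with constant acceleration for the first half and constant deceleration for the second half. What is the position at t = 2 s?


Symmetric rest-to-rest: each phase covers (pf-p0)/2 in time T/2. 0.5*a*(T/2)^2 = (pf-p0)/2 => a = 4*(pf-p0)/T^2
a = 4*(10.6-0.3)/4^2 = 2.575
t = 2 is in the acceleration phase (t <= T/2).
p = p0 + 0.5*a*t^2 = 0.3 + 0.5*2.575*2^2
= 5.45


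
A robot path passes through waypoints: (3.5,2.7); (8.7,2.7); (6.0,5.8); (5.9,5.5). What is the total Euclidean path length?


Segment lengths:
  seg1 = sqrt((5.2)^2 + (0.0)^2) = 5.2
  seg2 = sqrt((-2.7)^2 + (3.1)^2) = 4.111
  seg3 = sqrt((-0.1)^2 + (-0.3)^2) = 0.3162
Total = 9.6272


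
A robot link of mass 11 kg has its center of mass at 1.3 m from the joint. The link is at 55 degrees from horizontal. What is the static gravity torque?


tau = m*g*L*cos(angle)
= 11 * 9.81 * 1.3 * cos(55 deg)
= 11 * 9.81 * 1.3 * 0.5736
= 80.463 Nm


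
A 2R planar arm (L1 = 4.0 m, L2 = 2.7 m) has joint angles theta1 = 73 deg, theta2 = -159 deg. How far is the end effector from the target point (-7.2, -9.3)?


End effector via forward kinematics:
x = L1*cos(t1) + L2*cos(t1+t2) = 1.3578
y = L1*sin(t1) + L2*sin(t1+t2) = 1.1318
Distance to target:
d = sqrt((-7.2 - 1.3578)^2 + (-9.3 - 1.1318)^2)
= sqrt(73.2364 + 108.8224)
= 13.4929 m


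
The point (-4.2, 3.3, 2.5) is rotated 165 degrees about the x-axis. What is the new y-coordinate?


Rotation about x-axis: y' = y*cos(theta) - z*sin(theta)
= 3.3 * -0.9659 - 2.5 * 0.2588
= -3.8346


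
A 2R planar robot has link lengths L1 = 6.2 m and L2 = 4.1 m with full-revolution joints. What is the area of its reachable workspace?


r_max = L1 + L2 = 10.3 m
r_min = |L1 - L2| = 2.1 m
Area = pi*(r_max^2 - r_min^2)
= pi*(106.09 - 4.41)
= pi * 101.68
= 319.4371 m^2


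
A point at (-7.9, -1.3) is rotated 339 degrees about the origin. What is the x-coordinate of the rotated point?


x' = x*cos(theta) - y*sin(theta)
cos(339 deg) = 0.9336, sin(339 deg) = -0.3584
x' = -7.9 * 0.9336 - -1.3 * -0.3584
= -7.3753 - 0.4659
= -7.8412


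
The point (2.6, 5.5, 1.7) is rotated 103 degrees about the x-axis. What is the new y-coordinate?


Rotation about x-axis: y' = y*cos(theta) - z*sin(theta)
= 5.5 * -0.225 - 1.7 * 0.9744
= -2.8937


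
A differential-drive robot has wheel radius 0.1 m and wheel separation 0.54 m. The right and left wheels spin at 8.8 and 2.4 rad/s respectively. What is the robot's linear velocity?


vR = r*wR = 0.1*8.8 = 0.88 m/s
vL = r*wL = 0.1*2.4 = 0.24 m/s
v = (vR+vL)/2 = 0.56 m/s
omega = (vR-vL)/L = 1.1852 rad/s
linear velocity = 0.56 m/s


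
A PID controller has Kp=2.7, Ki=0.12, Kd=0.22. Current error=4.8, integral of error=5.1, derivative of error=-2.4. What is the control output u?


u = Kp*e + Ki*int(e) + Kd*de/dt
= 2.7*4.8 + 0.12*5.1 + 0.22*(-2.4)
= 12.96 + 0.612 + -0.528
= 13.044


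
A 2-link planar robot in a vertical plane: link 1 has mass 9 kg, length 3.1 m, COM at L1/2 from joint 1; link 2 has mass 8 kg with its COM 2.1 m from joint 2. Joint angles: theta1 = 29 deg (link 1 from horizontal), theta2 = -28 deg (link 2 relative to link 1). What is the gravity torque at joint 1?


Horizontal distance from joint 1 to link-1 COM:
  x_c1 = (L1/2)*cos(t1) = 1.55 * 0.8746 = 1.3557 m
Horizontal distance from joint 1 to link-2 COM:
  x_c2 = L1*cos(t1) + Lc2*cos(t1+t2)
       = 3.1*0.8746 + 2.1*0.9998 = 4.811 m
tau1 = m1*g*x_c1 + m2*g*x_c2
     = 9*9.81*1.3557 + 8*9.81*4.811
     = 119.6913 + 377.5674
     = 497.2586 Nm


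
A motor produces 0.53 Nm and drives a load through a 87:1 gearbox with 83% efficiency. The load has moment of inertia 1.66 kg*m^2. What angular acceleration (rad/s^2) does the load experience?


tau_out = tau_motor * N * eta
= 0.53 * 87 * 0.83 = 38.2713 Nm
alpha = tau_out / I = 38.2713 / 1.66
= 23.055 rad/s^2


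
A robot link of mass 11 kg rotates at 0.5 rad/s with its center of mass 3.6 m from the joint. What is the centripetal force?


F = m * omega^2 * r
= 11 * 0.5^2 * 3.6
= 11 * 0.25 * 3.6
= 9.9 N


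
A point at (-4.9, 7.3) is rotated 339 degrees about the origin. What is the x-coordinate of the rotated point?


x' = x*cos(theta) - y*sin(theta)
cos(339 deg) = 0.9336, sin(339 deg) = -0.3584
x' = -4.9 * 0.9336 - 7.3 * -0.3584
= -4.5745 - -2.6161
= -1.9585


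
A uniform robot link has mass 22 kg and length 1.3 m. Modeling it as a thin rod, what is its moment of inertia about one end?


I = (1/3) * m * L^2
= (1/3) * 22 * 1.3^2
= 0.333333 * 22 * 1.69
= 12.3933 kg*m^2


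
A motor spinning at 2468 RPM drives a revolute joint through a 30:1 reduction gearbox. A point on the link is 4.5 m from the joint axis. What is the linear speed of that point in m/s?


omega_motor = 2468 * 2*pi/60 = 258.4484 rad/s
omega_joint = omega_motor / 30 = 8.6149 rad/s
v = omega_joint * r = 8.6149 * 4.5
= 38.7673 m/s


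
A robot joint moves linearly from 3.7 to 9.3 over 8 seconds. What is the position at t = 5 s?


s = t/T = 5/8 = 0.625
p(t) = p0 + (pf-p0)*s
= 3.7 + (9.3 - 3.7) * 0.625
= 7.2


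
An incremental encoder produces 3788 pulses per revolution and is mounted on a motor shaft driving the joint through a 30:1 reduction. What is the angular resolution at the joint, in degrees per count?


counts per rev = 3788
effective counts at joint = 3788 * 30 = 113640
resolution = 360 / 113640
= 0.0032 deg/count


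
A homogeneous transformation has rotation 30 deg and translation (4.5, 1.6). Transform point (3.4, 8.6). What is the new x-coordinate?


x' = cos(theta)*px - sin(theta)*py + tx
= 0.866*3.4 - 0.5*8.6 + 4.5
= 3.1445


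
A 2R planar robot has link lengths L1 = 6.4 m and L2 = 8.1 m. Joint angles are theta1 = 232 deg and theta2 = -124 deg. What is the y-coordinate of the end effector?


Convert angles to radians: theta1 = 4.0492, theta2 = -2.1642
y = L1*sin(theta1) + L2*sin(theta1+theta2)
y = -5.0433 + 7.7036
y = 2.6603


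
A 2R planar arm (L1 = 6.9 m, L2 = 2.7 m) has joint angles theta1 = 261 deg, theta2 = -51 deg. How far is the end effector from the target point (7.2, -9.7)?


End effector via forward kinematics:
x = L1*cos(t1) + L2*cos(t1+t2) = -3.4177
y = L1*sin(t1) + L2*sin(t1+t2) = -8.165
Distance to target:
d = sqrt((7.2 - -3.4177)^2 + (-9.7 - -8.165)^2)
= sqrt(112.7348 + 2.3561)
= 10.728 m


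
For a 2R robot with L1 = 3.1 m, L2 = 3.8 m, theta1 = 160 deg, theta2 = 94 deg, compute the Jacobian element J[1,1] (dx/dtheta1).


J[1,1] = -L1*sin(t1) - L2*sin(t1+t2)
= -3.1*sin(160) - 3.8*sin(254)
= 2.5925


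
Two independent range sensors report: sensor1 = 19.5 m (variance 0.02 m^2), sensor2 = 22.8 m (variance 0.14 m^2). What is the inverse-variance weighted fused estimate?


w1 = (1/var1) / (1/var1 + 1/var2)
   = 50.0 / (50.0 + 7.1429) = 0.875
w2 = 1 - w1 = 0.125
fused = w1*s1 + w2*s2 = 17.0625 + 2.85
= 19.9125 m


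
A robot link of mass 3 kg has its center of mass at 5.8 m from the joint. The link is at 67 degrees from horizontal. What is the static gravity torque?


tau = m*g*L*cos(angle)
= 3 * 9.81 * 5.8 * cos(67 deg)
= 3 * 9.81 * 5.8 * 0.3907
= 66.6955 Nm


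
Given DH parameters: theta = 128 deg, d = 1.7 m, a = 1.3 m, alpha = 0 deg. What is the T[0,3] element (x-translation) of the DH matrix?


T[0,3] = a * cos(theta)
= 1.3 * cos(128 deg)
= 1.3 * -0.6157
= -0.8004


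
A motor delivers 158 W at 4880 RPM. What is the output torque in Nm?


omega = 4880 * 2*pi/60 = 511.0324 rad/s
tau = P / omega = 158 / 511.0324
= 0.3092 Nm


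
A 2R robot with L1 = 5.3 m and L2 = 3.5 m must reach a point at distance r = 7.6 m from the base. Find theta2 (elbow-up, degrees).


cos(theta2) = (r^2 - L1^2 - L2^2) / (2*L1*L2)
cos(theta2) = (57.76 - 28.09 - 12.25) / 37.1
cos(theta2) = 0.469542
theta2 = 61.9954 degrees


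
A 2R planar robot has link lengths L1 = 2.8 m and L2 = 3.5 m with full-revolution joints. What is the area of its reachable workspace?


r_max = L1 + L2 = 6.3 m
r_min = |L1 - L2| = 0.7 m
Area = pi*(r_max^2 - r_min^2)
= pi*(39.69 - 0.49)
= pi * 39.2
= 123.1504 m^2


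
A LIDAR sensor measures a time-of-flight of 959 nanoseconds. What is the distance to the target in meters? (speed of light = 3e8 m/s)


tof = 959 ns = 9.59e-07 s
dist = c * tof / 2
= 3e8 * 9.59e-07 / 2
= 143.85 m


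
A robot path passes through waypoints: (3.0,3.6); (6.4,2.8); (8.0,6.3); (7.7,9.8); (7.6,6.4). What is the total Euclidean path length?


Segment lengths:
  seg1 = sqrt((3.4)^2 + (-0.8)^2) = 3.4928
  seg2 = sqrt((1.6)^2 + (3.5)^2) = 3.8484
  seg3 = sqrt((-0.3)^2 + (3.5)^2) = 3.5128
  seg4 = sqrt((-0.1)^2 + (-3.4)^2) = 3.4015
Total = 14.2555


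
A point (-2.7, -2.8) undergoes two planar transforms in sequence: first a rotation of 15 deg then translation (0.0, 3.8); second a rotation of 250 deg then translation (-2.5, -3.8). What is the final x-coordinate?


After transform 1:
x1 = cos(15)*-2.7 - sin(15)*-2.8 + 0.0 = -1.8833
y1 = sin(15)*-2.7 + cos(15)*-2.8 + 3.8 = 0.3966
After transform 2:
x2 = cos(250)*-1.8833 - sin(250)*0.3966 + -2.5
= -1.4832


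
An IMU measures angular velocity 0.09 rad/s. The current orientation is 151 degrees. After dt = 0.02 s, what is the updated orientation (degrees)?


delta_theta = w * dt = 0.09 * 0.02 = 0.0018 rad
= 0.1031 deg
theta_new = 151 + 0.1031 = 151.1031 deg


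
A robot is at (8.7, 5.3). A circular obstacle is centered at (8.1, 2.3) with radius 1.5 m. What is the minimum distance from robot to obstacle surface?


center_dist = sqrt((8.7-8.1)^2 + (5.3-2.3)^2)
= sqrt(0.36 + 9.0)
= 3.0594
min_dist = center_dist - radius = 3.0594 - 1.5 = 1.5594 m


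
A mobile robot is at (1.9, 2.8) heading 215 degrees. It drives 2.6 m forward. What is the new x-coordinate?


x_new = x0 + d*cos(theta)
= 1.9 + 2.6*cos(215)
= 1.9 + -2.1298
= -0.2298


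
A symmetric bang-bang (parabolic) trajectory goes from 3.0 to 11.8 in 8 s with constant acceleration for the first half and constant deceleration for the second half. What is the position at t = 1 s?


Symmetric rest-to-rest: each phase covers (pf-p0)/2 in time T/2. 0.5*a*(T/2)^2 = (pf-p0)/2 => a = 4*(pf-p0)/T^2
a = 4*(11.8-3.0)/8^2 = 0.55
t = 1 is in the acceleration phase (t <= T/2).
p = p0 + 0.5*a*t^2 = 3.0 + 0.5*0.55*1^2
= 3.275


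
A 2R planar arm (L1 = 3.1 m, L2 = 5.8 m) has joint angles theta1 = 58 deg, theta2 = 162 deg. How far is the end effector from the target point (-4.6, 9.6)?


End effector via forward kinematics:
x = L1*cos(t1) + L2*cos(t1+t2) = -2.8003
y = L1*sin(t1) + L2*sin(t1+t2) = -1.0992
Distance to target:
d = sqrt((-4.6 - -2.8003)^2 + (9.6 - -1.0992)^2)
= sqrt(3.2389 + 114.4733)
= 10.8495 m


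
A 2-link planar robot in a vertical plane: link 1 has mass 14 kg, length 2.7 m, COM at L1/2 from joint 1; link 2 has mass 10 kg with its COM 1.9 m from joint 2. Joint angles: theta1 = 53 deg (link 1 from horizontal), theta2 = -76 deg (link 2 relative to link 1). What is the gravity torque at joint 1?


Horizontal distance from joint 1 to link-1 COM:
  x_c1 = (L1/2)*cos(t1) = 1.35 * 0.6018 = 0.8125 m
Horizontal distance from joint 1 to link-2 COM:
  x_c2 = L1*cos(t1) + Lc2*cos(t1+t2)
       = 2.7*0.6018 + 1.9*0.9205 = 3.3739 m
tau1 = m1*g*x_c1 + m2*g*x_c2
     = 14*9.81*0.8125 + 10*9.81*3.3739
     = 111.5819 + 330.9756
     = 442.5576 Nm


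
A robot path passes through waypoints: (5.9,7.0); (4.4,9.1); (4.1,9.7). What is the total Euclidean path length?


Segment lengths:
  seg1 = sqrt((-1.5)^2 + (2.1)^2) = 2.5807
  seg2 = sqrt((-0.3)^2 + (0.6)^2) = 0.6708
Total = 3.2515


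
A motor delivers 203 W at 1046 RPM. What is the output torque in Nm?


omega = 1046 * 2*pi/60 = 109.5369 rad/s
tau = P / omega = 203 / 109.5369
= 1.8533 Nm


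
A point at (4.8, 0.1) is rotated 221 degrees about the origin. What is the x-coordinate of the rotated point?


x' = x*cos(theta) - y*sin(theta)
cos(221 deg) = -0.7547, sin(221 deg) = -0.6561
x' = 4.8 * -0.7547 - 0.1 * -0.6561
= -3.6226 - -0.0656
= -3.557


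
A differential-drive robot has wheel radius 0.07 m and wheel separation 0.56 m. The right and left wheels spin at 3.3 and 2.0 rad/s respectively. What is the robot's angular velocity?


vR = r*wR = 0.07*3.3 = 0.231 m/s
vL = r*wL = 0.07*2.0 = 0.14 m/s
v = (vR+vL)/2 = 0.1855 m/s
omega = (vR-vL)/L = 0.1625 rad/s
angular velocity = 0.1625 rad/s


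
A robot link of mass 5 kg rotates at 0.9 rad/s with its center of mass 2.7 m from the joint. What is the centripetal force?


F = m * omega^2 * r
= 5 * 0.9^2 * 2.7
= 5 * 0.81 * 2.7
= 10.935 N


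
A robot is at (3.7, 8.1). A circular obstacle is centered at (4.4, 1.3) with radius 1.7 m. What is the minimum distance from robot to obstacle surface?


center_dist = sqrt((3.7-4.4)^2 + (8.1-1.3)^2)
= sqrt(0.49 + 46.24)
= 6.8359
min_dist = center_dist - radius = 6.8359 - 1.7 = 5.1359 m


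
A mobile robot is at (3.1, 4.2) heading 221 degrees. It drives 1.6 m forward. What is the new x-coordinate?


x_new = x0 + d*cos(theta)
= 3.1 + 1.6*cos(221)
= 3.1 + -1.2075
= 1.8925


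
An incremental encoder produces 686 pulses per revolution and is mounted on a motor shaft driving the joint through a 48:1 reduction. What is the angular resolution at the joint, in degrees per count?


counts per rev = 686
effective counts at joint = 686 * 48 = 32928
resolution = 360 / 32928
= 0.0109 deg/count


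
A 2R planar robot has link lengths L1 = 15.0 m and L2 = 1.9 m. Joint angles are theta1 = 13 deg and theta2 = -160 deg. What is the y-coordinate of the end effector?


Convert angles to radians: theta1 = 0.2269, theta2 = -2.7925
y = L1*sin(theta1) + L2*sin(theta1+theta2)
y = 3.3743 + -1.0348
y = 2.3395


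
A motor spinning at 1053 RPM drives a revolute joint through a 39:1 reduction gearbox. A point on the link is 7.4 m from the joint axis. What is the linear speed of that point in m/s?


omega_motor = 1053 * 2*pi/60 = 110.2699 rad/s
omega_joint = omega_motor / 39 = 2.8274 rad/s
v = omega_joint * r = 2.8274 * 7.4
= 20.923 m/s


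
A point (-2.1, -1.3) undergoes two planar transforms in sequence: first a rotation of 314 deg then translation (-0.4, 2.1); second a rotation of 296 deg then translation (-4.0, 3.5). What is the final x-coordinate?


After transform 1:
x1 = cos(314)*-2.1 - sin(314)*-1.3 + -0.4 = -2.7939
y1 = sin(314)*-2.1 + cos(314)*-1.3 + 2.1 = 2.7076
After transform 2:
x2 = cos(296)*-2.7939 - sin(296)*2.7076 + -4.0
= -2.7912


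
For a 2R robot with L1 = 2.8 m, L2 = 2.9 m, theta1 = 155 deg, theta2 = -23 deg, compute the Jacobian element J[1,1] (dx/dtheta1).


J[1,1] = -L1*sin(t1) - L2*sin(t1+t2)
= -2.8*sin(155) - 2.9*sin(132)
= -3.3385


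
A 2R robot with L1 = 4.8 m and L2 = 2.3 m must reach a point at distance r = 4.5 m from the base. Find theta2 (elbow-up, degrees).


cos(theta2) = (r^2 - L1^2 - L2^2) / (2*L1*L2)
cos(theta2) = (20.25 - 23.04 - 5.29) / 22.08
cos(theta2) = -0.365942
theta2 = 111.4656 degrees


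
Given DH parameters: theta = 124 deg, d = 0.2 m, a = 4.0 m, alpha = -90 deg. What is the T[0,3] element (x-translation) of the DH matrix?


T[0,3] = a * cos(theta)
= 4.0 * cos(124 deg)
= 4.0 * -0.5592
= -2.2368


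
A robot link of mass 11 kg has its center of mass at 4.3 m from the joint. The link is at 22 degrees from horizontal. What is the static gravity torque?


tau = m*g*L*cos(angle)
= 11 * 9.81 * 4.3 * cos(22 deg)
= 11 * 9.81 * 4.3 * 0.9272
= 430.2254 Nm


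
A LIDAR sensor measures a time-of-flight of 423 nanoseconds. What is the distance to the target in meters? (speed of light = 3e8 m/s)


tof = 423 ns = 4.23e-07 s
dist = c * tof / 2
= 3e8 * 4.23e-07 / 2
= 63.45 m


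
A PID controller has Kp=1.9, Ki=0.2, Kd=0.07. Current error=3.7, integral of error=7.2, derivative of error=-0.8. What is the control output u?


u = Kp*e + Ki*int(e) + Kd*de/dt
= 1.9*3.7 + 0.2*7.2 + 0.07*(-0.8)
= 7.03 + 1.44 + -0.056
= 8.414


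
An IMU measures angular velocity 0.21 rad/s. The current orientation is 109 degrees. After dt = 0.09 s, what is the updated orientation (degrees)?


delta_theta = w * dt = 0.21 * 0.09 = 0.0189 rad
= 1.0829 deg
theta_new = 109 + 1.0829 = 110.0829 deg


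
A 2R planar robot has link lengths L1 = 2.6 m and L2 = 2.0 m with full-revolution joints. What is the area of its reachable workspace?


r_max = L1 + L2 = 4.6 m
r_min = |L1 - L2| = 0.6 m
Area = pi*(r_max^2 - r_min^2)
= pi*(21.16 - 0.36)
= pi * 20.8
= 65.3451 m^2


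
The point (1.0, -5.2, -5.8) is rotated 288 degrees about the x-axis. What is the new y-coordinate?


Rotation about x-axis: y' = y*cos(theta) - z*sin(theta)
= -5.2 * 0.309 - -5.8 * -0.9511
= -7.123


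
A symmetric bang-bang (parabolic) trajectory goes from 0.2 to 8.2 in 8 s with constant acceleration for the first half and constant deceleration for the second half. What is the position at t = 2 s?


Symmetric rest-to-rest: each phase covers (pf-p0)/2 in time T/2. 0.5*a*(T/2)^2 = (pf-p0)/2 => a = 4*(pf-p0)/T^2
a = 4*(8.2-0.2)/8^2 = 0.5
t = 2 is in the acceleration phase (t <= T/2).
p = p0 + 0.5*a*t^2 = 0.2 + 0.5*0.5*2^2
= 1.2


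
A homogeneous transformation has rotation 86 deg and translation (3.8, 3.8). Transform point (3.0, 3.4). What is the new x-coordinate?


x' = cos(theta)*px - sin(theta)*py + tx
= 0.0698*3.0 - 0.9976*3.4 + 3.8
= 0.6176


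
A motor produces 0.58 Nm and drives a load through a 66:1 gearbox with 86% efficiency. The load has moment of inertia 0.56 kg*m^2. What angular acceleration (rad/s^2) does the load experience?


tau_out = tau_motor * N * eta
= 0.58 * 66 * 0.86 = 32.9208 Nm
alpha = tau_out / I = 32.9208 / 0.56
= 58.7871 rad/s^2


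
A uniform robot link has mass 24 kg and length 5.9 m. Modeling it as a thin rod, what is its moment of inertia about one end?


I = (1/3) * m * L^2
= (1/3) * 24 * 5.9^2
= 0.333333 * 24 * 34.81
= 278.48 kg*m^2


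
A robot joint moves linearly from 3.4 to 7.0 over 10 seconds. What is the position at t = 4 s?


s = t/T = 4/10 = 0.4
p(t) = p0 + (pf-p0)*s
= 3.4 + (7.0 - 3.4) * 0.4
= 4.84


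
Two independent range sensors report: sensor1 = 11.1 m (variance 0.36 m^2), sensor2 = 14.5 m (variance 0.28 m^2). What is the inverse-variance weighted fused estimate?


w1 = (1/var1) / (1/var1 + 1/var2)
   = 2.7778 / (2.7778 + 3.5714) = 0.4375
w2 = 1 - w1 = 0.5625
fused = w1*s1 + w2*s2 = 4.8563 + 8.1562
= 13.0125 m


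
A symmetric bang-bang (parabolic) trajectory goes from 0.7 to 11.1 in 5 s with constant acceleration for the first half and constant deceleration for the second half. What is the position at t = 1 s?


Symmetric rest-to-rest: each phase covers (pf-p0)/2 in time T/2. 0.5*a*(T/2)^2 = (pf-p0)/2 => a = 4*(pf-p0)/T^2
a = 4*(11.1-0.7)/5^2 = 1.664
t = 1 is in the acceleration phase (t <= T/2).
p = p0 + 0.5*a*t^2 = 0.7 + 0.5*1.664*1^2
= 1.532


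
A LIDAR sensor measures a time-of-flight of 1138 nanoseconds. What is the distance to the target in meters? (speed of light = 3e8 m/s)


tof = 1138 ns = 1.138e-06 s
dist = c * tof / 2
= 3e8 * 1.138e-06 / 2
= 170.7 m


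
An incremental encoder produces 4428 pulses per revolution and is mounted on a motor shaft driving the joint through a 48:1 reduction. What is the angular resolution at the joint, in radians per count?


counts per rev = 4428
effective counts at joint = 4428 * 48 = 212544
resolution = 2*pi / 212544
= 2.9562e-05 rad/count


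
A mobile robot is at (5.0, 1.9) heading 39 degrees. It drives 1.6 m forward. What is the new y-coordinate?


y_new = y0 + d*sin(theta)
= 1.9 + 1.6*sin(39)
= 1.9 + 1.0069
= 2.9069


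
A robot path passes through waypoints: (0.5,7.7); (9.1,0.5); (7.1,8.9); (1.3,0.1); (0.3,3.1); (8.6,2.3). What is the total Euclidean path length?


Segment lengths:
  seg1 = sqrt((8.6)^2 + (-7.2)^2) = 11.2161
  seg2 = sqrt((-2.0)^2 + (8.4)^2) = 8.6348
  seg3 = sqrt((-5.8)^2 + (-8.8)^2) = 10.5394
  seg4 = sqrt((-1.0)^2 + (3.0)^2) = 3.1623
  seg5 = sqrt((8.3)^2 + (-0.8)^2) = 8.3385
Total = 41.8911


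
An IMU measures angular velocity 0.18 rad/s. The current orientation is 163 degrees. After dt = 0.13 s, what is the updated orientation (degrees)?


delta_theta = w * dt = 0.18 * 0.13 = 0.0234 rad
= 1.3407 deg
theta_new = 163 + 1.3407 = 164.3407 deg


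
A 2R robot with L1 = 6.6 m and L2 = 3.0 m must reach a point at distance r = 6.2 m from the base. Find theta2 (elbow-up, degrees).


cos(theta2) = (r^2 - L1^2 - L2^2) / (2*L1*L2)
cos(theta2) = (38.44 - 43.56 - 9.0) / 39.6
cos(theta2) = -0.356566
theta2 = 110.8894 degrees


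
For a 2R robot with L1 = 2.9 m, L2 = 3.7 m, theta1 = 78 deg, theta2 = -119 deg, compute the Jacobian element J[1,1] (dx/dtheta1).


J[1,1] = -L1*sin(t1) - L2*sin(t1+t2)
= -2.9*sin(78) - 3.7*sin(-41)
= -0.4092


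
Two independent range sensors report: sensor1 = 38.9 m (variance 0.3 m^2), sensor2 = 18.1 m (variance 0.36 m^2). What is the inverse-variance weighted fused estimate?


w1 = (1/var1) / (1/var1 + 1/var2)
   = 3.3333 / (3.3333 + 2.7778) = 0.5455
w2 = 1 - w1 = 0.4545
fused = w1*s1 + w2*s2 = 21.2182 + 8.2273
= 29.4455 m


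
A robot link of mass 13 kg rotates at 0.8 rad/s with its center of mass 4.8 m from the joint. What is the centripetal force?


F = m * omega^2 * r
= 13 * 0.8^2 * 4.8
= 13 * 0.64 * 4.8
= 39.936 N


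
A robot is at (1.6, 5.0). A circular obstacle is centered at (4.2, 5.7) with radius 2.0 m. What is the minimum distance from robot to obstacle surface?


center_dist = sqrt((1.6-4.2)^2 + (5.0-5.7)^2)
= sqrt(6.76 + 0.49)
= 2.6926
min_dist = center_dist - radius = 2.6926 - 2.0 = 0.6926 m


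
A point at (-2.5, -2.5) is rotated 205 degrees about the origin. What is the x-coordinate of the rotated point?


x' = x*cos(theta) - y*sin(theta)
cos(205 deg) = -0.9063, sin(205 deg) = -0.4226
x' = -2.5 * -0.9063 - -2.5 * -0.4226
= 2.2658 - 1.0565
= 1.2092


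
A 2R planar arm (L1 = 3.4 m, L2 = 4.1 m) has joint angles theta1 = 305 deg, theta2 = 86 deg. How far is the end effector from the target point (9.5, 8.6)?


End effector via forward kinematics:
x = L1*cos(t1) + L2*cos(t1+t2) = 5.4645
y = L1*sin(t1) + L2*sin(t1+t2) = -0.6735
Distance to target:
d = sqrt((9.5 - 5.4645)^2 + (8.6 - -0.6735)^2)
= sqrt(16.2849 + 85.9971)
= 10.1135 m


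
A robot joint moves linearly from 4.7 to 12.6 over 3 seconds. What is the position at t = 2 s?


s = t/T = 2/3 = 0.6667
p(t) = p0 + (pf-p0)*s
= 4.7 + (12.6 - 4.7) * 0.6667
= 9.9667


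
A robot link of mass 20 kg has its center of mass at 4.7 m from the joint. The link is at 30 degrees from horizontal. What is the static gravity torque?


tau = m*g*L*cos(angle)
= 20 * 9.81 * 4.7 * cos(30 deg)
= 20 * 9.81 * 4.7 * 0.866
= 798.5967 Nm


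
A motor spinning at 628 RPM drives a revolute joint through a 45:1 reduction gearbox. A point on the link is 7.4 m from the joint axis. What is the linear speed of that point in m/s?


omega_motor = 628 * 2*pi/60 = 65.764 rad/s
omega_joint = omega_motor / 45 = 1.4614 rad/s
v = omega_joint * r = 1.4614 * 7.4
= 10.8145 m/s


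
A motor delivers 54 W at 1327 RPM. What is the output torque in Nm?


omega = 1327 * 2*pi/60 = 138.9631 rad/s
tau = P / omega = 54 / 138.9631
= 0.3886 Nm


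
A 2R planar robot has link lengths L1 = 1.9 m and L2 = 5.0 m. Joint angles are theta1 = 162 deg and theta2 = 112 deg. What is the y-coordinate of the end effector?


Convert angles to radians: theta1 = 2.8274, theta2 = 1.9548
y = L1*sin(theta1) + L2*sin(theta1+theta2)
y = 0.5871 + -4.9878
y = -4.4007
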